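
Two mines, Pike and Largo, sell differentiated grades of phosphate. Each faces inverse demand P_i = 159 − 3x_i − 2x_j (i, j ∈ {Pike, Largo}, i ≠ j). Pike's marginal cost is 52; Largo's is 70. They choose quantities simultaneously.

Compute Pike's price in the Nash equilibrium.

Mine Pike's profit: π = x_{Pike}(159 − 3x_{Pike} − 2x_{Largo}) − 52x_{Pike}.
∂π/∂x_{Pike} = 107 − 6x_{Pike} − 2x_{Largo} = 0 ⇒ x_{Pike} = 107/6 − (1/3)x_{Largo}.
Similarly x_{Largo} = 89/6 − (1/3)x_{Pike}.
Solving the two reaction functions simultaneously: (1 − (−1/3)(−1/3))x_{Pike} = 107/6 − (1/3)·(89/6), so (8/9)x_{Pike} = 116/9 and x_{Pike} = 14.5.
Then x_{Largo} = 89/6 − (1/3)·14.5 = 10.
P_{Pike} = 159 − 3·14.5 − 2·10 = 95.5.

95.5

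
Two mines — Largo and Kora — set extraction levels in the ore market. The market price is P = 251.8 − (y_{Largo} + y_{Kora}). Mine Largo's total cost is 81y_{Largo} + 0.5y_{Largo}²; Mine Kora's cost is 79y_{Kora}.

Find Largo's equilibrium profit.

Mine Largo's profit: π = y_{Largo}(251.8 − (y_{Largo} + y_{Kora})) − 81y_{Largo} − 0.5y_{Largo}².
∂π/∂y_{Largo} = 170.8 − 3y_{Largo} − y_{Kora} = 0, so y_{Largo} = 854/15 − (1/3)y_{Kora}.
For Kora: ∂π/∂y_{Kora} = 172.8 − 2y_{Kora} − y_{Largo} = 0 ⇒ y_{Kora} = 86.4 − 0.5y_{Largo}.
Substituting the second reaction function into the first: y_{Largo} = 854/15 − (1/3)(86.4 − 0.5y_{Largo}), which gives (5/6)y_{Largo} = 422/15 ⇒ y_{Largo} = 33.76.
Then y_{Kora} = 86.4 − 0.5·33.76 = 69.52.
Price P = 251.8 − 103.28 = 148.52.
Largo's profit: (148.52 − 81)·33.76 − 0.5(33.76)² = 1709.6064.

1709.6064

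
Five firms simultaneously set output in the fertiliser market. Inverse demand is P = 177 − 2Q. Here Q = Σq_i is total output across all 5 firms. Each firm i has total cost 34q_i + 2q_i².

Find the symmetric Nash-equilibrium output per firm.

8.9375

A representative firm's profit is π_i = q_i(177 − 2Q) − 34q_i − 2q_i², with Q = q_i + Σ_{j≠i} q_j.
First-order condition: 143 − 8q_i − 2Σ_{j≠i} q_j = 0.
With identical firms, set every q_j = q: then 143 − 8q − 8q = 0, i.e. q = 143/16 = 8.9375.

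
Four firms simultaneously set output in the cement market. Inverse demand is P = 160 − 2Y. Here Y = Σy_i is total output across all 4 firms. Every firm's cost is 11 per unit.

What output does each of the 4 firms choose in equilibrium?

14.9

A representative firm's profit is π_i = y_i(160 − 2Y) − 11y_i, with Y = y_i + Σ_{j≠i} y_j.
First-order condition: 149 − 4y_i − 2Σ_{j≠i} y_j = 0.
With identical firms, set every y_j = y: then 149 − 4y − 6y = 0, i.e. y = 149/10 = 14.9.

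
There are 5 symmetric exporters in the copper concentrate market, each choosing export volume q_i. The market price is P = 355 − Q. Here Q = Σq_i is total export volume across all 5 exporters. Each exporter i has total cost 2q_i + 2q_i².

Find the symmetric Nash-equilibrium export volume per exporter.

A representative exporter's profit is π_i = q_i(355 − Q) − 2q_i − 2q_i², with Q = q_i + Σ_{j≠i} q_j.
First-order condition: 353 − 6q_i − Σ_{j≠i} q_j = 0.
Imposing symmetry (q_j = q for all j) turns Σ_{j≠i} q_j into 4q, so 353 = 10q and q = 35.3.

35.3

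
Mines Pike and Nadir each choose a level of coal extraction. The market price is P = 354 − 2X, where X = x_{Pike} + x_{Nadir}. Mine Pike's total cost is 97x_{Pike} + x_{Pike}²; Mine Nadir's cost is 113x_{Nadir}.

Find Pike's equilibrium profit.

2235.87

Mine Pike's profit: π = x_{Pike}(354 − 2(x_{Pike} + x_{Nadir})) − 97x_{Pike} − x_{Pike}².
∂π/∂x_{Pike} = 257 − 6x_{Pike} − 2x_{Nadir} = 0, so x_{Pike} = 257/6 − (1/3)x_{Nadir}.
For Nadir: ∂π/∂x_{Nadir} = 241 − 4x_{Nadir} − 2x_{Pike} = 0 ⇒ x_{Nadir} = 60.25 − 0.5x_{Pike}.
Substituting the second reaction function into the first: x_{Pike} = 257/6 − (1/3)(60.25 − 0.5x_{Pike}), which gives (5/6)x_{Pike} = 22.75 ⇒ x_{Pike} = 27.3.
Then x_{Nadir} = 60.25 − 0.5·27.3 = 46.6.
Price P = 354 − 2·73.9 = 206.2.
Pike's profit: (206.2 − 97)·27.3 − (27.3)² = 2235.87.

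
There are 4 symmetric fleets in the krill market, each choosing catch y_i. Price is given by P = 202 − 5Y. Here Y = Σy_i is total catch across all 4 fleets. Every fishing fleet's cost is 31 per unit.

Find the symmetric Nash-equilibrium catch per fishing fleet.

A representative fishing fleet's profit is π_i = y_i(202 − 5Y) − 31y_i, with Y = y_i + Σ_{j≠i} y_j.
First-order condition: 171 − 10y_i − 5Σ_{j≠i} y_j = 0.
With identical fishing fleets, set every y_j = y: then 171 − 10y − 15y = 0, i.e. y = 171/25 = 6.84.

6.84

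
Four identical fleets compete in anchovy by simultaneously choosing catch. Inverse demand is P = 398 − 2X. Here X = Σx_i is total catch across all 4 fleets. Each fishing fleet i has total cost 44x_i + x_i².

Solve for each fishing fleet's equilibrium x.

A representative fishing fleet's profit is π_i = x_i(398 − 2X) − 44x_i − x_i², with X = x_i + Σ_{j≠i} x_j.
First-order condition: 354 − 6x_i − 2Σ_{j≠i} x_j = 0.
With identical fishing fleets, set every x_j = x: then 354 − 6x − 6x = 0, i.e. x = 354/12 = 29.5.

29.5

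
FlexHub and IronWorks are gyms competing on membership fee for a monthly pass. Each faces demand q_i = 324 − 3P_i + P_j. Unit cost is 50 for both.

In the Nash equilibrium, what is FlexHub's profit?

FlexHub's profit: π = (P_{FlexHub} − 50)(324 − 3P_{FlexHub} + P_{IronWorks}).
∂π/∂P_{FlexHub} = 474 − 6P_{FlexHub} + P_{IronWorks} = 0 ⇒ P_{FlexHub} = 79 + (1/6)P_{IronWorks}.
The game is symmetric, so in equilibrium P_{IronWorks} = P_{FlexHub}: the reaction function gives (5/6)P_{FlexHub} = 79, hence P_{FlexHub} = 94.8.
q_{FlexHub} = 324 − 3·94.8 + 94.8 = 134.4.
Profit = (94.8 − 50)·134.4 = 6021.12.

6021.12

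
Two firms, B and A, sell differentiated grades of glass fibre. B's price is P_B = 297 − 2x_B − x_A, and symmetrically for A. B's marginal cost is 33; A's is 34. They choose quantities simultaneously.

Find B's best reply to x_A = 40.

56

Firm B's profit: π = x_B(297 − 2x_B − x_A) − 33x_B.
∂π/∂x_B = 264 − 4x_B − x_A = 0 ⇒ x_B = 66 − 0.25x_A.
At x_A = 40: x_B = 66 − 0.25·40 = 56.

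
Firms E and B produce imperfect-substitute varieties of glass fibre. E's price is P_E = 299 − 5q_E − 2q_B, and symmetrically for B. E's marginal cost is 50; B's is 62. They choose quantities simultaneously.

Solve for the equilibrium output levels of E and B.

Firm E's profit: π = q_E(299 − 5q_E − 2q_B) − 50q_E.
∂π/∂q_E = 249 − 10q_E − 2q_B = 0 ⇒ q_E = 24.9 − 0.2q_B.
Similarly q_B = 23.7 − 0.2q_E.
Substituting the second reaction function into the first: q_E = 24.9 − 0.2(23.7 − 0.2q_E), which gives 0.96q_E = 20.16 ⇒ q_E = 21.
Then q_B = 23.7 − 0.2·21 = 19.5.

21, 19.5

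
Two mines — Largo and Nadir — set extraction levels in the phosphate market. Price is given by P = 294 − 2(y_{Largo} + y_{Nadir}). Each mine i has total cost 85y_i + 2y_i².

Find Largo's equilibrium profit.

Mine Largo's profit: π = y_{Largo}(294 − 2(y_{Largo} + y_{Nadir})) − 85y_{Largo} − 2y_{Largo}².
∂π/∂y_{Largo} = 209 − 8y_{Largo} − 2y_{Nadir} = 0, so y_{Largo} = 26.125 − 0.25y_{Nadir}.
By symmetry y_{Nadir} = y_{Largo}; substituting into the reaction function, 1.25y_{Largo} = 26.125 and y_{Largo} = 20.9.
Price P = 294 − 2·41.8 = 210.4.
Largo's profit: (210.4 − 85)·20.9 − 2(20.9)² = 1747.24.

1747.24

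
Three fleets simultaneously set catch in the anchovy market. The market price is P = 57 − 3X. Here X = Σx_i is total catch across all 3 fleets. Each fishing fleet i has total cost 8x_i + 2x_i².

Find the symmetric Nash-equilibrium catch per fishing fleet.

3.0625

A representative fishing fleet's profit is π_i = x_i(57 − 3X) − 8x_i − 2x_i², with X = x_i + Σ_{j≠i} x_j.
First-order condition: 49 − 10x_i − 3Σ_{j≠i} x_j = 0.
With identical fishing fleets, set every x_j = x: then 49 − 10x − 6x = 0, i.e. x = 49/16 = 3.0625.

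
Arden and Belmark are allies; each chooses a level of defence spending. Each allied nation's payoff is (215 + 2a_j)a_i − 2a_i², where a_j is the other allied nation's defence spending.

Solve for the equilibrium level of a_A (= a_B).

107.5

Arden's payoff is (215 + 2a_B)a_A − 2a_A².
∂π/∂a_A = 215 + 2a_B − 4a_A = 0, so a_A = 53.75 + 0.5a_B.
By symmetry a_B = a_A; substituting into the reaction function, 0.5a_A = 53.75 and a_A = 107.5.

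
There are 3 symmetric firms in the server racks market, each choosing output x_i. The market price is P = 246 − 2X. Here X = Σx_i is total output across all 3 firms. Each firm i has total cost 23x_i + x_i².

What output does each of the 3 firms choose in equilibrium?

A representative firm's profit is π_i = x_i(246 − 2X) − 23x_i − x_i², with X = x_i + Σ_{j≠i} x_j.
First-order condition: 223 − 6x_i − 2Σ_{j≠i} x_j = 0.
Imposing symmetry (x_j = x for all j) turns Σ_{j≠i} x_j into 2x, so 223 = 10x and x = 22.3.

22.3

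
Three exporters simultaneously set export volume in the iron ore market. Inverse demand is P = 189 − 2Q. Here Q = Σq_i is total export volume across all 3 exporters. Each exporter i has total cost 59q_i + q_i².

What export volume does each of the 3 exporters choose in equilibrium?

13

A representative exporter's profit is π_i = q_i(189 − 2Q) − 59q_i − q_i², with Q = q_i + Σ_{j≠i} q_j.
First-order condition: 130 − 6q_i − 2Σ_{j≠i} q_j = 0.
With identical exporters, set every q_j = q: then 130 − 6q − 4q = 0, i.e. q = 130/10 = 13.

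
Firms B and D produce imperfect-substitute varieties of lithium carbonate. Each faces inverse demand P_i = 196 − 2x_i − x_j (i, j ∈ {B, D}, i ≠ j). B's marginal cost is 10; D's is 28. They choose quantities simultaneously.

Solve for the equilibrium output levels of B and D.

38.4, 32.4

Firm B's profit: π = x_B(196 − 2x_B − x_D) − 10x_B.
∂π/∂x_B = 186 − 4x_B − x_D = 0 ⇒ x_B = 46.5 − 0.25x_D.
Similarly x_D = 42 − 0.25x_B.
Plugging x_D into B's best response: x_B = 46.5 − 0.25(42 − 0.25x_B) ⇒ 0.9375x_B = 36, so x_B = 38.4.
Then x_D = 42 − 0.25·38.4 = 32.4.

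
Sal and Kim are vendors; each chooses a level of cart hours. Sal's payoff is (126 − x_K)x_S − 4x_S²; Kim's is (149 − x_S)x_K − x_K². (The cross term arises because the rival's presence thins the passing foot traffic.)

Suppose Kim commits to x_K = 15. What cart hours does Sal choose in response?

Expanding Sal's payoff: 126x_S − x_Kx_S − 4x_S².
∂π/∂x_S = 126 − x_K − 8x_S = 0, so x_S = 15.75 − 0.125x_K.
At x_K = 15: x_S = 15.75 − 0.125·15 = 13.875.

13.875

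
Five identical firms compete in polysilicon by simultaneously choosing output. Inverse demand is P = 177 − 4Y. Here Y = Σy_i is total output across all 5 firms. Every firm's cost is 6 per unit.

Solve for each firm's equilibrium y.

A representative firm's profit is π_i = y_i(177 − 4Y) − 6y_i, with Y = y_i + Σ_{j≠i} y_j.
First-order condition: 171 − 8y_i − 4Σ_{j≠i} y_j = 0.
Imposing symmetry (y_j = y for all j) turns Σ_{j≠i} y_j into 4y, so 171 = 24y and y = 7.125.

7.125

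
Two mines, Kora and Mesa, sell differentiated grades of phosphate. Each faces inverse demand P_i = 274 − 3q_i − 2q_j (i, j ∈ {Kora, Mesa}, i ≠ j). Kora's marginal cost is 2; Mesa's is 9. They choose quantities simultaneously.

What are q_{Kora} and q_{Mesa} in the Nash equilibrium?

Mine Kora's profit: π = q_{Kora}(274 − 3q_{Kora} − 2q_{Mesa}) − 2q_{Kora}.
∂π/∂q_{Kora} = 272 − 6q_{Kora} − 2q_{Mesa} = 0 ⇒ q_{Kora} = 136/3 − (1/3)q_{Mesa}.
Similarly q_{Mesa} = 265/6 − (1/3)q_{Kora}.
Plugging q_{Mesa} into Kora's best response: q_{Kora} = 136/3 − (1/3)(265/6 − (1/3)q_{Kora}) ⇒ (8/9)q_{Kora} = 551/18, so q_{Kora} = 34.4375.
Then q_{Mesa} = 265/6 − (1/3)·34.4375 = 32.6875.

34.4375, 32.6875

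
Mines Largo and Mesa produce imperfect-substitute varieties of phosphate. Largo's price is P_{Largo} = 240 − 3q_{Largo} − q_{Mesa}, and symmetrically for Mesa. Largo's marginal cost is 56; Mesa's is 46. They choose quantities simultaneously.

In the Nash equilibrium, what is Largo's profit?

2028

Mine Largo's profit: π = q_{Largo}(240 − 3q_{Largo} − q_{Mesa}) − 56q_{Largo}.
∂π/∂q_{Largo} = 184 − 6q_{Largo} − q_{Mesa} = 0 ⇒ q_{Largo} = 92/3 − (1/6)q_{Mesa}.
Similarly q_{Mesa} = 97/3 − (1/6)q_{Largo}.
Plugging q_{Mesa} into Largo's best response: q_{Largo} = 92/3 − (1/6)(97/3 − (1/6)q_{Largo}) ⇒ (35/36)q_{Largo} = 455/18, so q_{Largo} = 26.
Then q_{Mesa} = 97/3 − (1/6)·26 = 28.
P_{Largo} = 240 − 3·26 − 28 = 134.
Profit = (134 − 56)·26 = 2028.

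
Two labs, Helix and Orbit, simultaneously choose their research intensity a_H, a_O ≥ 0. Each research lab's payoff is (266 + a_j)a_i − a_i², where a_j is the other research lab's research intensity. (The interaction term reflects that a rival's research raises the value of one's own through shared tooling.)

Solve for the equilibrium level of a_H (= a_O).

Helix's payoff is (266 + a_O)a_H − a_H².
∂π/∂a_H = 266 + a_O − 2a_H = 0, so a_H = 133 + 0.5a_O.
By symmetry a_O = a_H; substituting into the reaction function, 0.5a_H = 133 and a_H = 266.

266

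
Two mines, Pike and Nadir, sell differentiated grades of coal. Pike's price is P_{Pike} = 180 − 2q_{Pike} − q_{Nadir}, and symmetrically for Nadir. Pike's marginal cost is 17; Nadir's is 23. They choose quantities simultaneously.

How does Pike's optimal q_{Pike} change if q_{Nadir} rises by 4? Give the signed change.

-1

Mine Pike's profit: π = q_{Pike}(180 − 2q_{Pike} − q_{Nadir}) − 17q_{Pike}.
∂π/∂q_{Pike} = 163 − 4q_{Pike} − q_{Nadir} = 0 ⇒ q_{Pike} = 40.75 − 0.25q_{Nadir}.
The reaction-function slope is −0.25, so a 4-unit rise in q_{Nadir} moves q_{Pike} by −0.25 × 4 = −1. Pike's best response falls — the actions are strategic substitutes.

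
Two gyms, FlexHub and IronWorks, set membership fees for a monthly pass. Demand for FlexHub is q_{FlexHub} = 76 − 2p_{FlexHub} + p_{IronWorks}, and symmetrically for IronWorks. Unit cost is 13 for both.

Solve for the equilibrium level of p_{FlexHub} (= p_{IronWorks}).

FlexHub's profit: π = (p_{FlexHub} − 13)(76 − 2p_{FlexHub} + p_{IronWorks}).
∂π/∂p_{FlexHub} = 102 − 4p_{FlexHub} + p_{IronWorks} = 0 ⇒ p_{FlexHub} = 25.5 + 0.25p_{IronWorks}.
The game is symmetric, so in equilibrium p_{IronWorks} = p_{FlexHub}: the reaction function gives 0.75p_{FlexHub} = 25.5, hence p_{FlexHub} = 34.

34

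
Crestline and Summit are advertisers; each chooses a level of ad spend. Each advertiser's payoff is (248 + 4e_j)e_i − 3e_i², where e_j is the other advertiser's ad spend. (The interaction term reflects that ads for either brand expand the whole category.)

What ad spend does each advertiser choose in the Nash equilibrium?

Crestline's payoff is (248 + 4e_S)e_C − 3e_C².
∂π/∂e_C = 248 + 4e_S − 6e_C = 0, so e_C = 124/3 + (2/3)e_S.
By symmetry e_S = e_C; substituting into the reaction function, (1/3)e_C = 124/3 and e_C = 124.

124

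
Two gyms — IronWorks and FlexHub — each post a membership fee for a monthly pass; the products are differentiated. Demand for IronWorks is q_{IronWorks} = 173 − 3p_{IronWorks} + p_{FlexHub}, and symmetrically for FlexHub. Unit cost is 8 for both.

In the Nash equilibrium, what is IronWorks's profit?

2957.88

IronWorks's profit: π = (p_{IronWorks} − 8)(173 − 3p_{IronWorks} + p_{FlexHub}).
∂π/∂p_{IronWorks} = 197 − 6p_{IronWorks} + p_{FlexHub} = 0 ⇒ p_{IronWorks} = 197/6 + (1/6)p_{FlexHub}.
The game is symmetric, so in equilibrium p_{FlexHub} = p_{IronWorks}: the reaction function gives (5/6)p_{IronWorks} = 197/6, hence p_{IronWorks} = 39.4.
q_{IronWorks} = 173 − 3·39.4 + 39.4 = 94.2.
Profit = (39.4 − 8)·94.2 = 2957.88.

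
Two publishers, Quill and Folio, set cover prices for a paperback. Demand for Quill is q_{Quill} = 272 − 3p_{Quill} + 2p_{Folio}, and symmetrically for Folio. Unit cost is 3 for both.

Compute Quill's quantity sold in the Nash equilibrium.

201.75

Quill's profit: π = (p_{Quill} − 3)(272 − 3p_{Quill} + 2p_{Folio}).
∂π/∂p_{Quill} = 281 − 6p_{Quill} + 2p_{Folio} = 0 ⇒ p_{Quill} = 281/6 + (1/3)p_{Folio}.
The game is symmetric, so in equilibrium p_{Folio} = p_{Quill}: the reaction function gives (2/3)p_{Quill} = 281/6, hence p_{Quill} = 70.25.
q_{Quill} = 272 − 3·70.25 + 2·70.25 = 201.75.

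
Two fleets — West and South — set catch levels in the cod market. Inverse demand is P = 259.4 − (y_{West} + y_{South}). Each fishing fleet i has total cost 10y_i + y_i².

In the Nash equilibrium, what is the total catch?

Fishing fleet West's profit: π = y_{West}(259.4 − (y_{West} + y_{South})) − 10y_{West} − y_{West}².
∂π/∂y_{West} = 249.4 − 4y_{West} − y_{South} = 0, so y_{West} = 62.35 − 0.25y_{South}.
The game is symmetric, so in equilibrium y_{South} = y_{West}: the reaction function gives 1.25y_{West} = 62.35, hence y_{West} = 49.88.
Total catch: 49.88 + 49.88 = 99.76.

99.76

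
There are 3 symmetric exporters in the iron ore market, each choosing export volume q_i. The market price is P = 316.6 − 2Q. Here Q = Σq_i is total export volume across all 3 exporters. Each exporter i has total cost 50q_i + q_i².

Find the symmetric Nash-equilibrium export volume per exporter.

A representative exporter's profit is π_i = q_i(316.6 − 2Q) − 50q_i − q_i², with Q = q_i + Σ_{j≠i} q_j.
First-order condition: 266.6 − 6q_i − 2Σ_{j≠i} q_j = 0.
Imposing symmetry (q_j = q for all j) turns Σ_{j≠i} q_j into 2q, so 266.6 = 10q and q = 26.66.

26.66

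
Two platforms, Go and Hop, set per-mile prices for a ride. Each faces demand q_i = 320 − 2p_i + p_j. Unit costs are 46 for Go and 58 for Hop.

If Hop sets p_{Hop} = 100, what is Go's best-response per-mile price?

128

Go's profit: π = (p_{Go} − 46)(320 − 2p_{Go} + p_{Hop}).
∂π/∂p_{Go} = 412 − 4p_{Go} + p_{Hop} = 0 ⇒ p_{Go} = 103 + 0.25p_{Hop}.
At p_{Hop} = 100: p_{Go} = 103 + 0.25·100 = 128.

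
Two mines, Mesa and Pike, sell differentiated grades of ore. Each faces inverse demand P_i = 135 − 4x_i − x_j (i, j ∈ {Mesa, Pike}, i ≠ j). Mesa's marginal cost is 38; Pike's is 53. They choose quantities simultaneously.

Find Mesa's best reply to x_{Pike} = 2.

Mine Mesa's profit: π = x_{Mesa}(135 − 4x_{Mesa} − x_{Pike}) − 38x_{Mesa}.
∂π/∂x_{Mesa} = 97 − 8x_{Mesa} − x_{Pike} = 0 ⇒ x_{Mesa} = 12.125 − 0.125x_{Pike}.
At x_{Pike} = 2: x_{Mesa} = 12.125 − 0.125·2 = 11.875.

11.875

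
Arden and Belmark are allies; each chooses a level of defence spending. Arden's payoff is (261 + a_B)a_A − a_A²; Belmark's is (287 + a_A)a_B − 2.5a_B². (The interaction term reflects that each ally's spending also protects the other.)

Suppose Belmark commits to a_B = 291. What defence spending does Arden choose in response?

276

Expanding Arden's payoff: 261a_A + a_Ba_A − a_A².
∂π/∂a_A = 261 + a_B − 2a_A = 0, so a_A = 130.5 + 0.5a_B.
At a_B = 291: a_A = 130.5 + 0.5·291 = 276.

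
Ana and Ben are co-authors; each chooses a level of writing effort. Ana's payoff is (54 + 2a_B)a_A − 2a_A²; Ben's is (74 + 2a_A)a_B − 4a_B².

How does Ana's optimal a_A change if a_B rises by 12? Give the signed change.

6

Expanding Ana's payoff: 54a_A + 2a_Ba_A − 2a_A².
∂π/∂a_A = 54 + 2a_B − 4a_A = 0, so a_A = 13.5 + 0.5a_B.
The reaction-function slope is 0.5, so a 12-unit rise in a_B moves a_A by 0.5 × 12 = 6. Ana's best response rises — the actions are strategic complements.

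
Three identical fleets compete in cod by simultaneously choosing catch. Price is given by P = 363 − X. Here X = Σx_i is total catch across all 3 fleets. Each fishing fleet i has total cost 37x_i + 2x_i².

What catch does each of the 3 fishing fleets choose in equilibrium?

A representative fishing fleet's profit is π_i = x_i(363 − X) − 37x_i − 2x_i², with X = x_i + Σ_{j≠i} x_j.
First-order condition: 326 − 6x_i − Σ_{j≠i} x_j = 0.
With identical fishing fleets, set every x_j = x: then 326 − 6x − 2x = 0, i.e. x = 326/8 = 40.75.

40.75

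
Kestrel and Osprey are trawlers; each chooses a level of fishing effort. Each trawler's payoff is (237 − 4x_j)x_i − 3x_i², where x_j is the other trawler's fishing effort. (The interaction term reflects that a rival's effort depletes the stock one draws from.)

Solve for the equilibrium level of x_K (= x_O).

Kestrel's payoff is (237 − 4x_O)x_K − 3x_K².
∂π/∂x_K = 237 − 4x_O − 6x_K = 0, so x_K = 39.5 − (2/3)x_O.
The game is symmetric, so in equilibrium x_O = x_K: the reaction function gives (5/3)x_K = 39.5, hence x_K = 23.7.

23.7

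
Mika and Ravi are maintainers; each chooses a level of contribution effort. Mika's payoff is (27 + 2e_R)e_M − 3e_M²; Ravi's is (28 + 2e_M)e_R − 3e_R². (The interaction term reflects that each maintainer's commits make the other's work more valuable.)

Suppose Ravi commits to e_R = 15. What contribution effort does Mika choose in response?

9.5

Expanding Mika's payoff: 27e_M + 2e_Re_M − 3e_M².
∂π/∂e_M = 27 + 2e_R − 6e_M = 0, so e_M = 4.5 + (1/3)e_R.
At e_R = 15: e_M = 4.5 + (1/3)·15 = 9.5.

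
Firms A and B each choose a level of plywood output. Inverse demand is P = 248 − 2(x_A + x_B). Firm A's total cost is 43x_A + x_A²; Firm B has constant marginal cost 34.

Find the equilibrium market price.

Firm A's profit: π = x_A(248 − 2(x_A + x_B)) − 43x_A − x_A².
∂π/∂x_A = 205 − 6x_A − 2x_B = 0, so x_A = 205/6 − (1/3)x_B.
For B: ∂π/∂x_B = 214 − 4x_B − 2x_A = 0 ⇒ x_B = 53.5 − 0.5x_A.
Substituting the second reaction function into the first: x_A = 205/6 − (1/3)(53.5 − 0.5x_A), which gives (5/6)x_A = 49/3 ⇒ x_A = 19.6.
Then x_B = 53.5 − 0.5·19.6 = 43.7.
Equilibrium price: P = 248 − 2·63.3 = 121.4.

121.4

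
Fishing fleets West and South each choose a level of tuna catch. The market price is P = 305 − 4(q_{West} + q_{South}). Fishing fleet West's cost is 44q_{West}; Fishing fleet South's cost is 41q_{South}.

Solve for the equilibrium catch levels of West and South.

21.5, 22.25

Fishing fleet West's profit: π = q_{West}(305 − 4(q_{West} + q_{South})) − 44q_{West}.
∂π/∂q_{West} = 261 − 8q_{West} − 4q_{South} = 0, so q_{West} = 32.625 − 0.5q_{South}.
By the same steps for South: q_{South} = 33 − 0.5q_{West}.
Solving the two reaction functions simultaneously: (1 − (−0.5)(−0.5))q_{West} = 32.625 − 0.5·33, so 0.75q_{West} = 16.125 and q_{West} = 21.5.
Then q_{South} = 33 − 0.5·21.5 = 22.25.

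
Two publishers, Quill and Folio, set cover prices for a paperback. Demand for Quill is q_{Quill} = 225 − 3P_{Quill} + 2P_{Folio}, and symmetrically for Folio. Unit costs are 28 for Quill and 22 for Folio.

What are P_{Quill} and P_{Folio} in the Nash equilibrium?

76.125, 73.875

Quill's profit: π = (P_{Quill} − 28)(225 − 3P_{Quill} + 2P_{Folio}).
∂π/∂P_{Quill} = 309 − 6P_{Quill} + 2P_{Folio} = 0 ⇒ P_{Quill} = 51.5 + (1/3)P_{Folio}.
Similarly P_{Folio} = 48.5 + (1/3)P_{Quill}.
Plugging P_{Folio} into Quill's best response: P_{Quill} = 51.5 + (1/3)(48.5 + (1/3)P_{Quill}) ⇒ (8/9)P_{Quill} = 203/3, so P_{Quill} = 76.125.
Then P_{Folio} = 48.5 + (1/3)·76.125 = 73.875.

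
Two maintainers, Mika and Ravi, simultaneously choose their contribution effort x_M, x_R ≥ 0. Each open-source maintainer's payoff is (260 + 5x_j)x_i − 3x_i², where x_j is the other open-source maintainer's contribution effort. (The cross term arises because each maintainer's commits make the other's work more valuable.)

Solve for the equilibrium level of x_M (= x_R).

Mika's payoff is (260 + 5x_R)x_M − 3x_M².
∂π/∂x_M = 260 + 5x_R − 6x_M = 0, so x_M = 130/3 + (5/6)x_R.
The game is symmetric, so in equilibrium x_R = x_M: the reaction function gives (1/6)x_M = 130/3, hence x_M = 260.

260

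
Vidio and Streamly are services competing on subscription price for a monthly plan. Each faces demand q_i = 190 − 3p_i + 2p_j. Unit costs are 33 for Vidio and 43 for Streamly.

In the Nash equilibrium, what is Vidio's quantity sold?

123.375

Vidio's profit: π = (p_{Vidio} − 33)(190 − 3p_{Vidio} + 2p_{Streamly}).
∂π/∂p_{Vidio} = 289 − 6p_{Vidio} + 2p_{Streamly} = 0 ⇒ p_{Vidio} = 289/6 + (1/3)p_{Streamly}.
Similarly p_{Streamly} = 319/6 + (1/3)p_{Vidio}.
Solving the two reaction functions simultaneously: (1 − (1/3)(1/3))p_{Vidio} = 289/6 + (1/3)·(319/6), so (8/9)p_{Vidio} = 593/9 and p_{Vidio} = 74.125.
Then p_{Streamly} = 319/6 + (1/3)·74.125 = 77.875.
q_{Vidio} = 190 − 3·74.125 + 2·77.875 = 123.375.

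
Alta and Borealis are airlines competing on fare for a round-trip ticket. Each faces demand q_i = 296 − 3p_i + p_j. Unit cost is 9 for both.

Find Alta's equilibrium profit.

Alta's profit: π = (p_{Alta} − 9)(296 − 3p_{Alta} + p_{Borealis}).
∂π/∂p_{Alta} = 323 − 6p_{Alta} + p_{Borealis} = 0 ⇒ p_{Alta} = 323/6 + (1/6)p_{Borealis}.
Setting p_{Alta} = p_{Borealis} in the reaction function: p_{Alta} = 323/6 + (1/6)p_{Alta}, so p_{Alta} = (323/6) / (5/6) = 64.6.
q_{Alta} = 296 − 3·64.6 + 64.6 = 166.8.
Profit = (64.6 − 9)·166.8 = 9274.08.

9274.08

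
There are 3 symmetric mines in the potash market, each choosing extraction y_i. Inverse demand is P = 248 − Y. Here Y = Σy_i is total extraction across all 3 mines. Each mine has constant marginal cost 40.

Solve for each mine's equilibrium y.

52

A representative mine's profit is π_i = y_i(248 − Y) − 40y_i, with Y = y_i + Σ_{j≠i} y_j.
First-order condition: 208 − 2y_i − Σ_{j≠i} y_j = 0.
In a symmetric equilibrium every mine chooses the same y, so Σ_{j≠i} y_j = 2y. The condition becomes 208 − 4y = 0, giving y = 208/4 = 52.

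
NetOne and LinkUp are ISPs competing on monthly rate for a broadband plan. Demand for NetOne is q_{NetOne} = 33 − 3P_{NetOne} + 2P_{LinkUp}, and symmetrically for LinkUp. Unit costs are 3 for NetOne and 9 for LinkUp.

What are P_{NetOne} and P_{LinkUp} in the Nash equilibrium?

NetOne's profit: π = (P_{NetOne} − 3)(33 − 3P_{NetOne} + 2P_{LinkUp}).
∂π/∂P_{NetOne} = 42 − 6P_{NetOne} + 2P_{LinkUp} = 0 ⇒ P_{NetOne} = 7 + (1/3)P_{LinkUp}.
Similarly P_{LinkUp} = 10 + (1/3)P_{NetOne}.
Plugging P_{LinkUp} into NetOne's best response: P_{NetOne} = 7 + (1/3)(10 + (1/3)P_{NetOne}) ⇒ (8/9)P_{NetOne} = 31/3, so P_{NetOne} = 11.625.
Then P_{LinkUp} = 10 + (1/3)·11.625 = 13.875.

11.625, 13.875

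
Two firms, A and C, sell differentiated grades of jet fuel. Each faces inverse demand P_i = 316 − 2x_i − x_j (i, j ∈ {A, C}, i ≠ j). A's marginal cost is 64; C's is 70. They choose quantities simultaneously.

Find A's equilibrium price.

Firm A's profit: π = x_A(316 − 2x_A − x_C) − 64x_A.
∂π/∂x_A = 252 − 4x_A − x_C = 0 ⇒ x_A = 63 − 0.25x_C.
Similarly x_C = 61.5 − 0.25x_A.
Solving the two reaction functions simultaneously: (1 − (−0.25)(−0.25))x_A = 63 − 0.25·61.5, so 0.9375x_A = 47.625 and x_A = 50.8.
Then x_C = 61.5 − 0.25·50.8 = 48.8.
P_A = 316 − 2·50.8 − 48.8 = 165.6.

165.6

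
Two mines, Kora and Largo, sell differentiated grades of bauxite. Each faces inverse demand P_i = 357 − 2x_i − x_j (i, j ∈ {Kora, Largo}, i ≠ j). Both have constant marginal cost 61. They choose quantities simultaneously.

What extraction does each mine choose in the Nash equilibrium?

59.2

Mine Kora's profit: π = x_{Kora}(357 − 2x_{Kora} − x_{Largo}) − 61x_{Kora}.
∂π/∂x_{Kora} = 296 − 4x_{Kora} − x_{Largo} = 0 ⇒ x_{Kora} = 74 − 0.25x_{Largo}.
Setting x_{Kora} = x_{Largo} in the reaction function: x_{Kora} = 74 − 0.25x_{Kora}, so x_{Kora} = 74 / 1.25 = 59.2.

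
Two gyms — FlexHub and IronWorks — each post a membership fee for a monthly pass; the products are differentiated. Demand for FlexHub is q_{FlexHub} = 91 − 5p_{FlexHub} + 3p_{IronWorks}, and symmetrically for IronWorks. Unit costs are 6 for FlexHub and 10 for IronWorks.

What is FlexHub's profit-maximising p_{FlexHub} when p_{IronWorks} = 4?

13.3

FlexHub's profit: π = (p_{FlexHub} − 6)(91 − 5p_{FlexHub} + 3p_{IronWorks}).
∂π/∂p_{FlexHub} = 121 − 10p_{FlexHub} + 3p_{IronWorks} = 0 ⇒ p_{FlexHub} = 12.1 + 0.3p_{IronWorks}.
At p_{IronWorks} = 4: p_{FlexHub} = 12.1 + 0.3·4 = 13.3.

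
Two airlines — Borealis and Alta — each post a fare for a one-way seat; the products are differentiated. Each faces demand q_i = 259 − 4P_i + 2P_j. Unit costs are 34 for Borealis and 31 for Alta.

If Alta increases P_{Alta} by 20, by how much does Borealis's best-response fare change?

Borealis's profit: π = (P_{Borealis} − 34)(259 − 4P_{Borealis} + 2P_{Alta}).
∂π/∂P_{Borealis} = 395 − 8P_{Borealis} + 2P_{Alta} = 0 ⇒ P_{Borealis} = 49.375 + 0.25P_{Alta}.
The reaction-function slope is 0.25, so a 20-unit rise in P_{Alta} moves P_{Borealis} by 0.25 × 20 = 5. Borealis's best response rises — the actions are strategic complements.

5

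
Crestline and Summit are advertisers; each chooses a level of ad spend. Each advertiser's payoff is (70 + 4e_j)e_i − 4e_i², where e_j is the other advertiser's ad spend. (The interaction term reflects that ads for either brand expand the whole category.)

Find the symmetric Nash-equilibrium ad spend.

17.5

Crestline's payoff is (70 + 4e_S)e_C − 4e_C².
∂π/∂e_C = 70 + 4e_S − 8e_C = 0, so e_C = 8.75 + 0.5e_S.
Setting e_C = e_S in the reaction function: e_C = 8.75 + 0.5e_C, so e_C = 8.75 / 0.5 = 17.5.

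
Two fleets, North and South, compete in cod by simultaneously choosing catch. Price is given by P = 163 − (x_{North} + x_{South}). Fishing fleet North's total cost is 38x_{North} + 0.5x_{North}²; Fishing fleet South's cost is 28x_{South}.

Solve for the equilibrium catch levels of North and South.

23, 56

Fishing fleet North's profit: π = x_{North}(163 − (x_{North} + x_{South})) − 38x_{North} − 0.5x_{North}².
∂π/∂x_{North} = 125 − 3x_{North} − x_{South} = 0, so x_{North} = 125/3 − (1/3)x_{South}.
For South: ∂π/∂x_{South} = 135 − 2x_{South} − x_{North} = 0 ⇒ x_{South} = 67.5 − 0.5x_{North}.
Plugging x_{South} into North's best response: x_{North} = 125/3 − (1/3)(67.5 − 0.5x_{North}) ⇒ (5/6)x_{North} = 115/6, so x_{North} = 23.
Then x_{South} = 67.5 − 0.5·23 = 56.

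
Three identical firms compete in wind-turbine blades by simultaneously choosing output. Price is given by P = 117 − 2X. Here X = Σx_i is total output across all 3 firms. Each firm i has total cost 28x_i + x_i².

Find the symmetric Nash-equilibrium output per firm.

8.9

A representative firm's profit is π_i = x_i(117 − 2X) − 28x_i − x_i², with X = x_i + Σ_{j≠i} x_j.
First-order condition: 89 − 6x_i − 2Σ_{j≠i} x_j = 0.
In a symmetric equilibrium every firm chooses the same x, so Σ_{j≠i} x_j = 2x. The condition becomes 89 − 10x = 0, giving x = 89/10 = 8.9.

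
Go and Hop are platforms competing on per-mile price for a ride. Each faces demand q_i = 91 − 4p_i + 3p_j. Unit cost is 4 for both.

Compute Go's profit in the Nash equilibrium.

1211.04

Go's profit: π = (p_{Go} − 4)(91 − 4p_{Go} + 3p_{Hop}).
∂π/∂p_{Go} = 107 − 8p_{Go} + 3p_{Hop} = 0 ⇒ p_{Go} = 13.375 + 0.375p_{Hop}.
Setting p_{Go} = p_{Hop} in the reaction function: p_{Go} = 13.375 + 0.375p_{Go}, so p_{Go} = 13.375 / 0.625 = 21.4.
q_{Go} = 91 − 4·21.4 + 3·21.4 = 69.6.
Profit = (21.4 − 4)·69.6 = 1211.04.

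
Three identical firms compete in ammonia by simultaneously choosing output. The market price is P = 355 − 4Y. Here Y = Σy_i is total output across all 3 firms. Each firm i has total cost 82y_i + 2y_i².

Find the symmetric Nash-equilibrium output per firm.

A representative firm's profit is π_i = y_i(355 − 4Y) − 82y_i − 2y_i², with Y = y_i + Σ_{j≠i} y_j.
First-order condition: 273 − 12y_i − 4Σ_{j≠i} y_j = 0.
With identical firms, set every y_j = y: then 273 − 12y − 8y = 0, i.e. y = 273/20 = 13.65.

13.65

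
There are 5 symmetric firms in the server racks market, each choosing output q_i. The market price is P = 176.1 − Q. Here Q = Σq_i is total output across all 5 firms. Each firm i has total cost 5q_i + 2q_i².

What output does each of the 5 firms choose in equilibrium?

17.11

A representative firm's profit is π_i = q_i(176.1 − Q) − 5q_i − 2q_i², with Q = q_i + Σ_{j≠i} q_j.
First-order condition: 171.1 − 6q_i − Σ_{j≠i} q_j = 0.
With identical firms, set every q_j = q: then 171.1 − 6q − 4q = 0, i.e. q = 171.1/10 = 17.11.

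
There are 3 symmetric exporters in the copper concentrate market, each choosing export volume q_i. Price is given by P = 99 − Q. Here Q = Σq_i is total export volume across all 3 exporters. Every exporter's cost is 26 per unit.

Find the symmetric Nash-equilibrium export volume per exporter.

18.25

A representative exporter's profit is π_i = q_i(99 − Q) − 26q_i, with Q = q_i + Σ_{j≠i} q_j.
First-order condition: 73 − 2q_i − Σ_{j≠i} q_j = 0.
In a symmetric equilibrium every exporter chooses the same q, so Σ_{j≠i} q_j = 2q. The condition becomes 73 − 4q = 0, giving q = 73/4 = 18.25.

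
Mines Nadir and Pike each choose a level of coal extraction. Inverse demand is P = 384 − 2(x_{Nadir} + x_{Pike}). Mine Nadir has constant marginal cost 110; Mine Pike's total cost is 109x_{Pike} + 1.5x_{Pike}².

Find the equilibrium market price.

224

Mine Nadir's profit: π = x_{Nadir}(384 − 2(x_{Nadir} + x_{Pike})) − 110x_{Nadir}.
∂π/∂x_{Nadir} = 274 − 4x_{Nadir} − 2x_{Pike} = 0, so x_{Nadir} = 68.5 − 0.5x_{Pike}.
For Pike: ∂π/∂x_{Pike} = 275 − 7x_{Pike} − 2x_{Nadir} = 0 ⇒ x_{Pike} = 275/7 − (2/7)x_{Nadir}.
Plugging x_{Pike} into Nadir's best response: x_{Nadir} = 68.5 − 0.5(275/7 − (2/7)x_{Nadir}) ⇒ (6/7)x_{Nadir} = 342/7, so x_{Nadir} = 57.
Then x_{Pike} = 275/7 − (2/7)·57 = 23.
Equilibrium price: P = 384 − 2·80 = 224.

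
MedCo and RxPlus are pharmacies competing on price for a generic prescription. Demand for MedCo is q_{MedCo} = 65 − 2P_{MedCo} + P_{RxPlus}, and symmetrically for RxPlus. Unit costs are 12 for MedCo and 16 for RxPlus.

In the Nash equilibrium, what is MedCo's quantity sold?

MedCo's profit: π = (P_{MedCo} − 12)(65 − 2P_{MedCo} + P_{RxPlus}).
∂π/∂P_{MedCo} = 89 − 4P_{MedCo} + P_{RxPlus} = 0 ⇒ P_{MedCo} = 22.25 + 0.25P_{RxPlus}.
Similarly P_{RxPlus} = 24.25 + 0.25P_{MedCo}.
Plugging P_{RxPlus} into MedCo's best response: P_{MedCo} = 22.25 + 0.25(24.25 + 0.25P_{MedCo}) ⇒ 0.9375P_{MedCo} = 28.3125, so P_{MedCo} = 30.2.
Then P_{RxPlus} = 24.25 + 0.25·30.2 = 31.8.
q_{MedCo} = 65 − 2·30.2 + 31.8 = 36.4.

36.4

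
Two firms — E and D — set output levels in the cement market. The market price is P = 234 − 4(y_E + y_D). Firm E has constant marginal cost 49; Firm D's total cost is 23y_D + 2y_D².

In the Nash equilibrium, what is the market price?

Firm E's profit: π = y_E(234 − 4(y_E + y_D)) − 49y_E.
∂π/∂y_E = 185 − 8y_E − 4y_D = 0, so y_E = 23.125 − 0.5y_D.
For D: ∂π/∂y_D = 211 − 12y_D − 4y_E = 0 ⇒ y_D = 211/12 − (1/3)y_E.
Substituting the second reaction function into the first: y_E = 23.125 − 0.5(211/12 − (1/3)y_E), which gives (5/6)y_E = 43/3 ⇒ y_E = 17.2.
Then y_D = 211/12 − (1/3)·17.2 = 11.85.
Equilibrium price: P = 234 − 4·29.05 = 117.8.

117.8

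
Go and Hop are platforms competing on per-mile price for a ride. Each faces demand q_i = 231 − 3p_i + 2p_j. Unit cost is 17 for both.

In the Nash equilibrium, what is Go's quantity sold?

Go's profit: π = (p_{Go} − 17)(231 − 3p_{Go} + 2p_{Hop}).
∂π/∂p_{Go} = 282 − 6p_{Go} + 2p_{Hop} = 0 ⇒ p_{Go} = 47 + (1/3)p_{Hop}.
Setting p_{Go} = p_{Hop} in the reaction function: p_{Go} = 47 + (1/3)p_{Go}, so p_{Go} = 47 / (2/3) = 70.5.
q_{Go} = 231 − 3·70.5 + 2·70.5 = 160.5.

160.5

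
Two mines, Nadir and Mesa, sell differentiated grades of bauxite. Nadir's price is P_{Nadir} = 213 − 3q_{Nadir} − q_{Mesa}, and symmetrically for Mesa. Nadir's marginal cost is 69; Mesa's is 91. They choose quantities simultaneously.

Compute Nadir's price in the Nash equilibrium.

Mine Nadir's profit: π = q_{Nadir}(213 − 3q_{Nadir} − q_{Mesa}) − 69q_{Nadir}.
∂π/∂q_{Nadir} = 144 − 6q_{Nadir} − q_{Mesa} = 0 ⇒ q_{Nadir} = 24 − (1/6)q_{Mesa}.
Similarly q_{Mesa} = 61/3 − (1/6)q_{Nadir}.
Plugging q_{Mesa} into Nadir's best response: q_{Nadir} = 24 − (1/6)(61/3 − (1/6)q_{Nadir}) ⇒ (35/36)q_{Nadir} = 371/18, so q_{Nadir} = 21.2.
Then q_{Mesa} = 61/3 − (1/6)·21.2 = 16.8.
P_{Nadir} = 213 − 3·21.2 − 16.8 = 132.6.

132.6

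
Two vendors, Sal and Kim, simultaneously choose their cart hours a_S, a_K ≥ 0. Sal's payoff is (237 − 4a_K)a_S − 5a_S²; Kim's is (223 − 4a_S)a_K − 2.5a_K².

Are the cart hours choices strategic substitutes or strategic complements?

strategic substitutes

Expanding Sal's payoff: 237a_S − 4a_Ka_S − 5a_S².
∂π/∂a_S = 237 − 4a_K − 10a_S = 0, so a_S = 23.7 − 0.4a_K.
The best-response slope da_S/da_K = −0.4 < 0: the reaction function is downward-sloping, so the choices are strategic substitutes.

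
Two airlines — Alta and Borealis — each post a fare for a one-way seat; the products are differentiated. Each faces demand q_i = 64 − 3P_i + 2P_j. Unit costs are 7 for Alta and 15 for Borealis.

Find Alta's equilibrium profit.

Alta's profit: π = (P_{Alta} − 7)(64 − 3P_{Alta} + 2P_{Borealis}).
∂π/∂P_{Alta} = 85 − 6P_{Alta} + 2P_{Borealis} = 0 ⇒ P_{Alta} = 85/6 + (1/3)P_{Borealis}.
Similarly P_{Borealis} = 109/6 + (1/3)P_{Alta}.
Solving the two reaction functions simultaneously: (1 − (1/3)(1/3))P_{Alta} = 85/6 + (1/3)·(109/6), so (8/9)P_{Alta} = 182/9 and P_{Alta} = 22.75.
Then P_{Borealis} = 109/6 + (1/3)·22.75 = 25.75.
q_{Alta} = 64 − 3·22.75 + 2·25.75 = 47.25.
Profit = (22.75 − 7)·47.25 = 744.1875.

744.1875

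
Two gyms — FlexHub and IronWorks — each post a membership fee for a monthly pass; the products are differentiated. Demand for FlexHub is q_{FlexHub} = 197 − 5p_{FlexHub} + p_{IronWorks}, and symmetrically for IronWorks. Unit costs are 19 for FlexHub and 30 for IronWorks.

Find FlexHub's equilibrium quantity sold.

FlexHub's profit: π = (p_{FlexHub} − 19)(197 − 5p_{FlexHub} + p_{IronWorks}).
∂π/∂p_{FlexHub} = 292 − 10p_{FlexHub} + p_{IronWorks} = 0 ⇒ p_{FlexHub} = 29.2 + 0.1p_{IronWorks}.
Similarly p_{IronWorks} = 34.7 + 0.1p_{FlexHub}.
Substituting the second reaction function into the first: p_{FlexHub} = 29.2 + 0.1(34.7 + 0.1p_{FlexHub}), which gives 0.99p_{FlexHub} = 32.67 ⇒ p_{FlexHub} = 33.
Then p_{IronWorks} = 34.7 + 0.1·33 = 38.
q_{FlexHub} = 197 − 5·33 + 38 = 70.

70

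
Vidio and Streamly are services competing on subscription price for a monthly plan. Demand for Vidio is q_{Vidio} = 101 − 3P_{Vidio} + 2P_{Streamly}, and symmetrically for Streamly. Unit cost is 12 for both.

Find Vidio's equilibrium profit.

Vidio's profit: π = (P_{Vidio} − 12)(101 − 3P_{Vidio} + 2P_{Streamly}).
∂π/∂P_{Vidio} = 137 − 6P_{Vidio} + 2P_{Streamly} = 0 ⇒ P_{Vidio} = 137/6 + (1/3)P_{Streamly}.
Setting P_{Vidio} = P_{Streamly} in the reaction function: P_{Vidio} = 137/6 + (1/3)P_{Vidio}, so P_{Vidio} = (137/6) / (2/3) = 34.25.
q_{Vidio} = 101 − 3·34.25 + 2·34.25 = 66.75.
Profit = (34.25 − 12)·66.75 = 1485.1875.

1485.1875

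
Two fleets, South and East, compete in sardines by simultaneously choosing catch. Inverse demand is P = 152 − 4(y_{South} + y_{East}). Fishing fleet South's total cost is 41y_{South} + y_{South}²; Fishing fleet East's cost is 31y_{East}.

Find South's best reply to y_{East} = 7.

Fishing fleet South's profit: π = y_{South}(152 − 4(y_{South} + y_{East})) − 41y_{South} − y_{South}².
∂π/∂y_{South} = 111 − 10y_{South} − 4y_{East} = 0, so y_{South} = 11.1 − 0.4y_{East}.
At y_{East} = 7: y_{South} = 11.1 − 0.4·7 = 8.3.

8.3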